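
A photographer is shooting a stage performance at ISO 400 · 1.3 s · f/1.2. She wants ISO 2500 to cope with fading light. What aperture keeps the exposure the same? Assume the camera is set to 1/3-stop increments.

f/3.2

ISO: 400 → 500 → 640 → 800 → 1000 → 1250 → 1600 → 2000 → 2500 — 2 2/3 stops higher (brighter).
Need 2 2/3 stops darker from the aperture: f/1.2 → f/1.4 → f/1.6 → f/1.8 → f/2 → f/2.2 → f/2.5 → f/2.8 → f/3.2.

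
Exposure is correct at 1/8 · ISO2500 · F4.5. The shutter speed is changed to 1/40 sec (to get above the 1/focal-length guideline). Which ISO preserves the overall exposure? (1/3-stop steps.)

ISO 12800

Shutter speed: 1/8 → 1/10 → 1/13 → 1/15 → 1/20 → 1/25 → 1/30 → 1/40 — 2 1/3 stops shorter (darker).
Need 2 1/3 stops brighter from the ISO: 2500 → 3200 → 4000 → 5000 → 6400 → 8000 → 10000 → 12800.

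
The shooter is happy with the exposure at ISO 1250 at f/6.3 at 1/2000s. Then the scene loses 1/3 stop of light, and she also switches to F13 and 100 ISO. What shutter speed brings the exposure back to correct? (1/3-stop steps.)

1/30s

Scene light: 1/3 stop darker.
Aperture: f/6.3 → f/7.1 → f/8 → f/9 → f/10 → f/11 → f/13 — 2 stops stopped down (darker).
ISO: 1250 → 1000 → 800 → 640 → 500 → 400 → 320 → 250 → 200 → 160 → 125 → 100 — 3 2/3 stops dropped (darker).
Net so far: 6 stops darker. Shutter speed: 1/2000 → 1/1600 → 1/1250 → 1/1000 → 1/800 → 1/640 → 1/500 → 1/400 → 1/320 → 1/250 → 1/200 → 1/160 → 1/125 → 1/100 → 1/80 → 1/60 → 1/50 → 1/40 → 1/30.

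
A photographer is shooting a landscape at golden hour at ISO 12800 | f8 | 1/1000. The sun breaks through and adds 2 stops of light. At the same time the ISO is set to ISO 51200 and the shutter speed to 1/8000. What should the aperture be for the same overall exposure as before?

Scene light: 2 stops brighter.
ISO: 12800 → 25600 → 51200 — 2 stops higher (brighter).
Shutter speed: 1/1000 → 1/2000 → 1/4000 → 1/8000 — 3 stops shorter (darker).
Net so far: 1 stop brighter. Aperture: f/8 → f/11.

f/11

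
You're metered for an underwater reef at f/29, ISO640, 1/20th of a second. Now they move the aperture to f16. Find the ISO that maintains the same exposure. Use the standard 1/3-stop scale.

Aperture: f/29 → f/25 → f/22 → f/20 → f/18 → f/16 — 1 2/3 stops opened up (brighter).
Need 1 2/3 stops darker from the ISO: 640 → 500 → 400 → 320 → 250 → 200.

ISO 200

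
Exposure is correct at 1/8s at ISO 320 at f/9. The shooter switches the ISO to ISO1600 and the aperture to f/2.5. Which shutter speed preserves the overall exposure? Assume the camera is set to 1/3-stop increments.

ISO: 320 → 400 → 500 → 640 → 800 → 1000 → 1250 → 1600 — 2 1/3 stops higher (brighter).
Aperture: f/9 → f/8 → f/7.1 → f/6.3 → f/5.6 → f/5 → f/4.5 → f/4 → f/3.5 → f/3.2 → f/2.8 → f/2.5 — 3 2/3 stops larger aperture (brighter).
Net change so far: 6 stops brighter. Offset with the shutter speed: 1/8 → 1/10 → 1/13 → 1/15 → 1/20 → 1/25 → 1/30 → 1/40 → 1/50 → 1/60 → 1/80 → 1/100 → 1/125 → 1/160 → 1/200 → 1/250 → 1/320 → 1/400 → 1/500.

1/500s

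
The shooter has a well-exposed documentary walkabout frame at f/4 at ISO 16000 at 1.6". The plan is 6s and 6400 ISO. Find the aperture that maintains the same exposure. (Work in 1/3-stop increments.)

f/5

Shutter speed: 1.6 → 2 → 2.5 → 3.2 → 4 → 5 → 6 — 2 stops slower (brighter).
ISO: 16000 → 12800 → 10000 → 8000 → 6400 — 1 1/3 stops dropped (darker).
Net change so far: 2/3 stop brighter. Offset with the aperture: f/4 → f/4.5 → f/5.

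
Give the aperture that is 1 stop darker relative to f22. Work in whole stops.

f/32

Aperture: f/22 → f/32 — 1 stop smaller aperture (darker).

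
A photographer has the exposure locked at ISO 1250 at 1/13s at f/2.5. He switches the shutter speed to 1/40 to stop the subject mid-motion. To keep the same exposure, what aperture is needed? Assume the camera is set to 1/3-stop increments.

Shutter speed: 1/13 → 1/15 → 1/20 → 1/25 → 1/30 → 1/40 — 1 2/3 stops faster (darker).
Need 1 2/3 stops brighter from the aperture: f/2.5 → f/2.2 → f/2 → f/1.8 → f/1.6 → f/1.4.

f/1.4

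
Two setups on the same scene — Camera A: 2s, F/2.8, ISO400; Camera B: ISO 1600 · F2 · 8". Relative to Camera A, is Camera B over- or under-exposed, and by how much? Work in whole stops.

Aperture: f/2.8 → f/2 — 1 stop opened up (brighter).
Shutter speed: 2 → 4 → 8 — 2 stops slower (brighter).
ISO: 400 → 800 → 1600 — 2 stops raised (brighter).
Net: +1 +2 +2 = +5 stops.

5 stops brighter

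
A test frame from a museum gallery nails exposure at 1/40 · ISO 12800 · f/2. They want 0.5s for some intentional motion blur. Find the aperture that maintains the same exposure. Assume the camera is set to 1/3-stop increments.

Shutter speed: 1/40 → 1/30 → 1/25 → 1/20 → 1/15 → 1/13 → 1/10 → 1/8 → 1/6 → 1/5 → 1/4 → 0.3 → 0.4 → 0.5 — 4 1/3 stops slower (brighter).
Need 4 1/3 stops darker from the aperture: f/2 → f/2.2 → f/2.5 → f/2.8 → f/3.2 → f/3.5 → f/4 → f/4.5 → f/5 → f/5.6 → f/6.3 → f/7.1 → f/8 → f/9.

f/9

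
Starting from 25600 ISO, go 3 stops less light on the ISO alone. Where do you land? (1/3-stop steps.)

ISO 3200

ISO: 25600 → 20000 → 16000 → 12800 → 10000 → 8000 → 6400 → 5000 → 4000 → 3200 — 3 stops lower (darker).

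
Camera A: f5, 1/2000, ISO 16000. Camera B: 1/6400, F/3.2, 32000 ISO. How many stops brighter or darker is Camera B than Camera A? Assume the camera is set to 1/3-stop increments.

Aperture: f/5 → f/4.5 → f/4 → f/3.5 → f/3.2 — 1 1/3 stops wider (brighter).
Shutter speed: 1/2000 → 1/2500 → 1/3200 → 1/4000 → 1/5000 → 1/6400 — 1 2/3 stops faster (darker).
ISO: 16000 → 20000 → 25600 → 32000 — 1 stop higher (brighter).
Net: +1 1/3 −1 2/3 +1 = +2/3 stops.

2/3 stop brighter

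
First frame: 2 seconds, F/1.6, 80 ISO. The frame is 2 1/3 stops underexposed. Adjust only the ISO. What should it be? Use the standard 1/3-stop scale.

Underexposed by 2 1/3 stops → need 2 1/3 stops brighter.
ISO: 80 → 100 → 125 → 160 → 200 → 250 → 320 → 400.

ISO 400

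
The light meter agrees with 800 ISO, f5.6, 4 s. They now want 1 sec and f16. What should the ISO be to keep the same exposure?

ISO 25600

Shutter speed: 4 → 2 → 1 — 2 stops shorter (darker).
Aperture: f/5.6 → f/8 → f/11 → f/16 — 3 stops stopped down (darker).
Net change so far: 5 stops darker. Offset with the ISO: 800 → 1600 → 3200 → 6400 → 12800 → 25600.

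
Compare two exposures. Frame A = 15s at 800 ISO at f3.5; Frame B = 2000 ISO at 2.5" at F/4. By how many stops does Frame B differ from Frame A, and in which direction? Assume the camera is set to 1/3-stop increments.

Aperture: f/3.5 → f/4 — 1/3 stop smaller aperture (darker).
Shutter speed: 15 → 13 → 10 → 8 → 6 → 5 → 4 → 3.2 → 2.5 — 2 2/3 stops shorter (darker).
ISO: 800 → 1000 → 1250 → 1600 → 2000 — 1 1/3 stops higher (brighter).
Net: −1/3 −2 2/3 +1 1/3 = −1 2/3 stops.

1 2/3 stops darker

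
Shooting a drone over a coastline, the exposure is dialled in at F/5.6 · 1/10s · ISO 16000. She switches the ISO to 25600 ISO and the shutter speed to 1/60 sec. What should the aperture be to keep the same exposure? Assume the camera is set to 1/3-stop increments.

f/2.8

ISO: 16000 → 20000 → 25600 — 2/3 stop raised (brighter).
Shutter speed: 1/10 → 1/13 → 1/15 → 1/20 → 1/25 → 1/30 → 1/40 → 1/50 → 1/60 — 2 2/3 stops shorter (darker).
Net change so far: 2 stops darker. Offset with the aperture: f/5.6 → f/5 → f/4.5 → f/4 → f/3.5 → f/3.2 → f/2.8.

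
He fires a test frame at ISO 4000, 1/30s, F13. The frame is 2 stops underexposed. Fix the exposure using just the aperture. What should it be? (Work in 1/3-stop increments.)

f/6.3

Underexposed by 2 stops → need 2 stops brighter.
Aperture: f/13 → f/11 → f/10 → f/9 → f/8 → f/7.1 → f/6.3.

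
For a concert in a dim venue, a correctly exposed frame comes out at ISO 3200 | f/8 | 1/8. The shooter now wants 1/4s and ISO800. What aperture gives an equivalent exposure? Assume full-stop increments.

f/5.6

Shutter speed: 1/8 → 1/4 — 1 stop longer (brighter).
ISO: 3200 → 1600 → 800 — 2 stops dropped (darker).
Net change so far: 1 stop darker. Offset with the aperture: f/8 → f/5.6.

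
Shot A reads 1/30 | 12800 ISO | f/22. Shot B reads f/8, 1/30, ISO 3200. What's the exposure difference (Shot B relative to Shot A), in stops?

Aperture: f/22 → f/16 → f/11 → f/8 — 3 stops larger aperture (brighter).
Shutter speed: unchanged.
ISO: 12800 → 6400 → 3200 — 2 stops lower (darker).
Net: +3 −2 = +1 stop.

1 stop brighter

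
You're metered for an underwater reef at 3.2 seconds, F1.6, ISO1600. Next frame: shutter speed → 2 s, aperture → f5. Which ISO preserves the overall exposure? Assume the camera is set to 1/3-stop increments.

Shutter speed: 3.2 → 2.5 → 2 — 2/3 stop shorter (darker).
Aperture: f/1.6 → f/1.8 → f/2 → f/2.2 → f/2.5 → f/2.8 → f/3.2 → f/3.5 → f/4 → f/4.5 → f/5 — 3 1/3 stops smaller aperture (darker).
Net change so far: 4 stops darker. Offset with the ISO: 1600 → 2000 → 2500 → 3200 → 4000 → 5000 → 6400 → 8000 → 10000 → 12800 → 16000 → 20000 → 25600.

ISO 25600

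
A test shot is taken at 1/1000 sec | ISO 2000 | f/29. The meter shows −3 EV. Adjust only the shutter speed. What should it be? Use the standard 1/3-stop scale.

Underexposed by 3 stops → need 3 stops brighter.
Shutter speed: 1/1000 → 1/800 → 1/640 → 1/500 → 1/400 → 1/320 → 1/250 → 1/200 → 1/160 → 1/125.

1/125s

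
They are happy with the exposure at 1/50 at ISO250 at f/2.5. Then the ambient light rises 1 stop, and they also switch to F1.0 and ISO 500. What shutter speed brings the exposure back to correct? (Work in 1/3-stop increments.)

1/1250s

Scene light: 1 stop brighter.
Aperture: f/2.5 → f/2.2 → f/2 → f/1.8 → f/1.6 → f/1.4 → f/1.2 → f/1.1 → f/1.0 — 2 2/3 stops opened up (brighter).
ISO: 250 → 320 → 400 → 500 — 1 stop higher (brighter).
Net so far: 4 2/3 stops brighter. Shutter speed: 1/50 → 1/60 → 1/80 → 1/100 → 1/125 → 1/160 → 1/200 → 1/250 → 1/320 → 1/400 → 1/500 → 1/640 → 1/800 → 1/1000 → 1/1250.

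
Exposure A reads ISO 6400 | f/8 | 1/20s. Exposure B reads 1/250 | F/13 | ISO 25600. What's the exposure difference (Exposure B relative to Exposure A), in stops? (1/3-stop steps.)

3 stops darker

Aperture: f/8 → f/9 → f/10 → f/11 → f/13 — 1 1/3 stops smaller aperture (darker).
Shutter speed: 1/20 → 1/25 → 1/30 → 1/40 → 1/50 → 1/60 → 1/80 → 1/100 → 1/125 → 1/160 → 1/200 → 1/250 — 3 2/3 stops faster (darker).
ISO: 6400 → 8000 → 10000 → 12800 → 16000 → 20000 → 25600 — 2 stops raised (brighter).
Net: −1 1/3 −3 2/3 +2 = −3 stops.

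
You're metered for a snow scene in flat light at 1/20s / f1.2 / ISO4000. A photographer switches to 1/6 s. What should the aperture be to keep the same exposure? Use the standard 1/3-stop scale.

Shutter speed: 1/20 → 1/15 → 1/13 → 1/10 → 1/8 → 1/6 — 1 2/3 stops slower (brighter).
Need 1 2/3 stops darker from the aperture: f/1.2 → f/1.4 → f/1.6 → f/1.8 → f/2 → f/2.2.

f/2.2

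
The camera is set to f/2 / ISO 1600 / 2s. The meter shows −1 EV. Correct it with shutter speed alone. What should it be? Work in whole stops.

4 s

Underexposed by 1 stop → need 1 stop brighter.
Shutter speed: 2 → 4.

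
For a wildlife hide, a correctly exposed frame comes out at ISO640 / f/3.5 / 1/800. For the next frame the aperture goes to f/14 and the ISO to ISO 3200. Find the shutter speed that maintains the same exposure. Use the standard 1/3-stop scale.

Aperture: f/3.5 → f/4 → f/4.5 → f/5 → f/5.6 → f/6.3 → f/7.1 → f/8 → f/9 → f/10 → f/11 → f/13 → f/14 — 4 stops narrower (darker).
ISO: 640 → 800 → 1000 → 1250 → 1600 → 2000 → 2500 → 3200 — 2 1/3 stops raised (brighter).
Net change so far: 1 2/3 stops darker. Offset with the shutter speed: 1/800 → 1/640 → 1/500 → 1/400 → 1/320 → 1/250.

1/250s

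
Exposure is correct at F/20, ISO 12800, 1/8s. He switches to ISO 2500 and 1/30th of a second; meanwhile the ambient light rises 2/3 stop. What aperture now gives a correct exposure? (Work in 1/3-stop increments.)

Scene light: 2/3 stop brighter.
ISO: 12800 → 10000 → 8000 → 6400 → 5000 → 4000 → 3200 → 2500 — 2 1/3 stops dropped (darker).
Shutter speed: 1/8 → 1/10 → 1/13 → 1/15 → 1/20 → 1/25 → 1/30 — 2 stops shorter (darker).
Net so far: 3 2/3 stops darker. Aperture: f/20 → f/18 → f/16 → f/14 → f/13 → f/11 → f/10 → f/9 → f/8 → f/7.1 → f/6.3 → f/5.6.

f/5.6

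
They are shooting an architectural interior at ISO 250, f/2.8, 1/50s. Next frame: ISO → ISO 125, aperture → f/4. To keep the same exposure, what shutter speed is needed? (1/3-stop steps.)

1/13s

ISO: 250 → 200 → 160 → 125 — 1 stop lower (darker).
Aperture: f/2.8 → f/3.2 → f/3.5 → f/4 — 1 stop narrower (darker).
Net change so far: 2 stops darker. Offset with the shutter speed: 1/50 → 1/40 → 1/30 → 1/25 → 1/20 → 1/15 → 1/13.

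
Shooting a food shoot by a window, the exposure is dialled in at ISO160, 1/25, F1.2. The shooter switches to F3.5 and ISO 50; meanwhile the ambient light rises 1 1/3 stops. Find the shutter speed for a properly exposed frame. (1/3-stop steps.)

0.4 s

Scene light: 1 1/3 stops brighter.
Aperture: f/1.2 → f/1.4 → f/1.6 → f/1.8 → f/2 → f/2.2 → f/2.5 → f/2.8 → f/3.2 → f/3.5 — 3 stops narrower (darker).
ISO: 160 → 125 → 100 → 80 → 64 → 50 — 1 2/3 stops lower (darker).
Net so far: 3 1/3 stops darker. Shutter speed: 1/25 → 1/20 → 1/15 → 1/13 → 1/10 → 1/8 → 1/6 → 1/5 → 1/4 → 0.3 → 0.4.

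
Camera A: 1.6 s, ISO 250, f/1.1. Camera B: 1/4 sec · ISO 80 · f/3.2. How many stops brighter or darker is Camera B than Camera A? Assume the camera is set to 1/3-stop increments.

7 1/3 stops darker

Aperture: f/1.1 → f/1.2 → f/1.4 → f/1.6 → f/1.8 → f/2 → f/2.2 → f/2.5 → f/2.8 → f/3.2 — 3 stops narrower (darker).
Shutter speed: 1.6 → 1.3 → 1 → 0.8 → 0.6 → 0.5 → 0.4 → 0.3 → 1/4 — 2 2/3 stops shorter (darker).
ISO: 250 → 200 → 160 → 125 → 100 → 80 — 1 2/3 stops dropped (darker).
Net: −3 −2 2/3 −1 2/3 = −7 1/3 stops.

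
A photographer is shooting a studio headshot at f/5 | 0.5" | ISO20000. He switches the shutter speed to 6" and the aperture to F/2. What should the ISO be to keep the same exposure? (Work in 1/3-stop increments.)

ISO 250

Shutter speed: 0.5 → 0.6 → 0.8 → 1 → 1.3 → 1.6 → 2 → 2.5 → 3.2 → 4 → 5 → 6 — 3 2/3 stops longer (brighter).
Aperture: f/5 → f/4.5 → f/4 → f/3.5 → f/3.2 → f/2.8 → f/2.5 → f/2.2 → f/2 — 2 2/3 stops opened up (brighter).
Net change so far: 6 1/3 stops brighter. Offset with the ISO: 20000 → 16000 → 12800 → 10000 → 8000 → 6400 → 5000 → 4000 → 3200 → 2500 → 2000 → 1600 → 1250 → 1000 → 800 → 640 → 500 → 400 → 320 → 250.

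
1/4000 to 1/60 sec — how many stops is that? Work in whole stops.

1/4000 → 1/2000 → 1/1000 → 1/500 → 1/250 → 1/125 → 1/60 — count the steps: 6 stops.

6 stops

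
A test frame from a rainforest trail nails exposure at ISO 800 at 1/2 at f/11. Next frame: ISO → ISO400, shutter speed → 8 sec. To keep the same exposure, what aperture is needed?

ISO: 800 → 400 — 1 stop dropped (darker).
Shutter speed: 1/2 → 1 → 2 → 4 → 8 — 4 stops longer (brighter).
Net change so far: 3 stops brighter. Offset with the aperture: f/11 → f/16 → f/22 → f/32.

f/32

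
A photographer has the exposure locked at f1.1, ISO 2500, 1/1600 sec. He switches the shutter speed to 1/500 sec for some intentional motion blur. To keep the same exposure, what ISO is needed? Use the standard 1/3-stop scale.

ISO 800

Shutter speed: 1/1600 → 1/1250 → 1/1000 → 1/800 → 1/640 → 1/500 — 1 2/3 stops longer (brighter).
Need 1 2/3 stops darker from the ISO: 2500 → 2000 → 1600 → 1250 → 1000 → 800.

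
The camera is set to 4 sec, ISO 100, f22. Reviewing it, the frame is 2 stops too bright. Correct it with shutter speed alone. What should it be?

1 s

Overexposed by 2 stops → need 2 stops darker.
Shutter speed: 4 → 2 → 1.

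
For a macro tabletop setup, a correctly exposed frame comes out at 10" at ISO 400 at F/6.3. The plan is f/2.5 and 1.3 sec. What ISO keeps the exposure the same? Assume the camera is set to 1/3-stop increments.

ISO 500

Aperture: f/6.3 → f/5.6 → f/5 → f/4.5 → f/4 → f/3.5 → f/3.2 → f/2.8 → f/2.5 — 2 2/3 stops wider (brighter).
Shutter speed: 10 → 8 → 6 → 5 → 4 → 3.2 → 2.5 → 2 → 1.6 → 1.3 — 3 stops faster (darker).
Net change so far: 1/3 stop darker. Offset with the ISO: 400 → 500.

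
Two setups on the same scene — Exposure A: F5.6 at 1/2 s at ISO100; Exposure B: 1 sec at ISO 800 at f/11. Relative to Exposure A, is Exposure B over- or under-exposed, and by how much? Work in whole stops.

Aperture: f/5.6 → f/8 → f/11 — 2 stops stopped down (darker).
Shutter speed: 1/2 → 1 — 1 stop slower (brighter).
ISO: 100 → 200 → 400 → 800 — 3 stops raised (brighter).
Net: −2 +1 +3 = +2 stops.

2 stops brighter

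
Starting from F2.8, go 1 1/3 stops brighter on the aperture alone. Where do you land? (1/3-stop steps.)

Aperture: f/2.8 → f/2.5 → f/2.2 → f/2 → f/1.8 — 1 1/3 stops opened up (brighter).

f/1.8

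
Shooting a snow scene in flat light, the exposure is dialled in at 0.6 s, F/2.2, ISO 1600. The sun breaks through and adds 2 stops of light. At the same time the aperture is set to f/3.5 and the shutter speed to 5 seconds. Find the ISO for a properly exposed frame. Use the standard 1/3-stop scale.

ISO 125

Scene light: 2 stops brighter.
Aperture: f/2.2 → f/2.5 → f/2.8 → f/3.2 → f/3.5 — 1 1/3 stops stopped down (darker).
Shutter speed: 0.6 → 0.8 → 1 → 1.3 → 1.6 → 2 → 2.5 → 3.2 → 4 → 5 — 3 stops slower (brighter).
Net so far: 3 2/3 stops brighter. ISO: 1600 → 1250 → 1000 → 800 → 640 → 500 → 400 → 320 → 250 → 200 → 160 → 125.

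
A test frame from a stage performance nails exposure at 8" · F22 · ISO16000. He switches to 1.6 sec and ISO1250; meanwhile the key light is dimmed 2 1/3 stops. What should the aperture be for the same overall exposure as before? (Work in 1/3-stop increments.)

f/1.2

Scene light: 2 1/3 stops darker.
Shutter speed: 8 → 6 → 5 → 4 → 3.2 → 2.5 → 2 → 1.6 — 2 1/3 stops shorter (darker).
ISO: 16000 → 12800 → 10000 → 8000 → 6400 → 5000 → 4000 → 3200 → 2500 → 2000 → 1600 → 1250 — 3 2/3 stops dropped (darker).
Net so far: 8 1/3 stops darker. Aperture: f/22 → f/20 → f/18 → f/16 → f/14 → f/13 → f/11 → f/10 → f/9 → f/8 → f/7.1 → f/6.3 → f/5.6 → f/5 → f/4.5 → f/4 → f/3.5 → f/3.2 → f/2.8 → f/2.5 → f/2.2 → f/2 → f/1.8 → f/1.6 → f/1.4 → f/1.2.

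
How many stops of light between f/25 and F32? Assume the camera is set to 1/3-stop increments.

2/3 stop

f/25 → f/29 → f/32 — count the steps: 2 third-stops = 2/3 stop.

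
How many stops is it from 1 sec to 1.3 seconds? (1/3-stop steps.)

1/3 stop

1 → 1.3 — count the steps: 1 third-stops = 1/3 stop.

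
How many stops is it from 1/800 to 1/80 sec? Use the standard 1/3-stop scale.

3 1/3 stops

1/800 → 1/640 → 1/500 → 1/400 → 1/320 → 1/250 → 1/200 → 1/160 → 1/125 → 1/100 → 1/80 — count the steps: 10 third-stops = 3 1/3 stops.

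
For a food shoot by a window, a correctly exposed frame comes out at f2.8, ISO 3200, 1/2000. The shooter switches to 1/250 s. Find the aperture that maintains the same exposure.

Shutter speed: 1/2000 → 1/1000 → 1/500 → 1/250 — 3 stops longer (brighter).
Need 3 stops darker from the aperture: f/2.8 → f/4 → f/5.6 → f/8.

f/8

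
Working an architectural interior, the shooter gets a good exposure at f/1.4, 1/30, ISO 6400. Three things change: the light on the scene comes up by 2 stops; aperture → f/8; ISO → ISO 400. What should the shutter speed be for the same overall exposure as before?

4 s

Scene light: 2 stops brighter.
Aperture: f/1.4 → f/2 → f/2.8 → f/4 → f/5.6 → f/8 — 5 stops narrower (darker).
ISO: 6400 → 3200 → 1600 → 800 → 400 — 4 stops dropped (darker).
Net so far: 7 stops darker. Shutter speed: 1/30 → 1/15 → 1/8 → 1/4 → 1/2 → 1 → 2 → 4.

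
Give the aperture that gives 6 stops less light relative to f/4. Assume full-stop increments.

Aperture: f/4 → f/5.6 → f/8 → f/11 → f/16 → f/22 → f/32 — 6 stops stopped down (darker).

f/32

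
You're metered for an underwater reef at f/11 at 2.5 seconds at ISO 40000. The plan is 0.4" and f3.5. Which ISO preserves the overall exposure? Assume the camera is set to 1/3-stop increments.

ISO 25600

Shutter speed: 2.5 → 2 → 1.6 → 1.3 → 1 → 0.8 → 0.6 → 0.5 → 0.4 — 2 2/3 stops shorter (darker).
Aperture: f/11 → f/10 → f/9 → f/8 → f/7.1 → f/6.3 → f/5.6 → f/5 → f/4.5 → f/4 → f/3.5 — 3 1/3 stops opened up (brighter).
Net change so far: 2/3 stop brighter. Offset with the ISO: 40000 → 32000 → 25600.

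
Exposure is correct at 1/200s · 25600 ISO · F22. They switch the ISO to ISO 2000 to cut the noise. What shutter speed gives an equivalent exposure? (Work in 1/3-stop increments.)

ISO: 25600 → 20000 → 16000 → 12800 → 10000 → 8000 → 6400 → 5000 → 4000 → 3200 → 2500 → 2000 — 3 2/3 stops dropped (darker).
Need 3 2/3 stops brighter from the shutter speed: 1/200 → 1/160 → 1/125 → 1/100 → 1/80 → 1/60 → 1/50 → 1/40 → 1/30 → 1/25 → 1/20 → 1/15.

1/15s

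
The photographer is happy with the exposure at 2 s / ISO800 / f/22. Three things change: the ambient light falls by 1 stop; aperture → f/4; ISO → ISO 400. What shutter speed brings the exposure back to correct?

1/4s

Scene light: 1 stop darker.
Aperture: f/22 → f/16 → f/11 → f/8 → f/5.6 → f/4 — 5 stops opened up (brighter).
ISO: 800 → 400 — 1 stop dropped (darker).
Net so far: 3 stops brighter. Shutter speed: 2 → 1 → 1/2 → 1/4.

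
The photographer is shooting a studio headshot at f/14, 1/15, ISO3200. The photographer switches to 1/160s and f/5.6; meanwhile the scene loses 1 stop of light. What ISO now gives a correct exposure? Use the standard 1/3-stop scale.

ISO 10000

Scene light: 1 stop darker.
Shutter speed: 1/15 → 1/20 → 1/25 → 1/30 → 1/40 → 1/50 → 1/60 → 1/80 → 1/100 → 1/125 → 1/160 — 3 1/3 stops shorter (darker).
Aperture: f/14 → f/13 → f/11 → f/10 → f/9 → f/8 → f/7.1 → f/6.3 → f/5.6 — 2 2/3 stops larger aperture (brighter).
Net so far: 1 2/3 stops darker. ISO: 3200 → 4000 → 5000 → 6400 → 8000 → 10000.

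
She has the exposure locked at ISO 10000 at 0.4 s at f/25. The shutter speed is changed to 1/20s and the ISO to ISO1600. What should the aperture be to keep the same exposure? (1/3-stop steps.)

f/3.5

Shutter speed: 0.4 → 0.3 → 1/4 → 1/5 → 1/6 → 1/8 → 1/10 → 1/13 → 1/15 → 1/20 — 3 stops faster (darker).
ISO: 10000 → 8000 → 6400 → 5000 → 4000 → 3200 → 2500 → 2000 → 1600 — 2 2/3 stops lower (darker).
Net change so far: 5 2/3 stops darker. Offset with the aperture: f/25 → f/22 → f/20 → f/18 → f/16 → f/14 → f/13 → f/11 → f/10 → f/9 → f/8 → f/7.1 → f/6.3 → f/5.6 → f/5 → f/4.5 → f/4 → f/3.5.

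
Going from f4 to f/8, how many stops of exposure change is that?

2 stops

f/4 → f/5.6 → f/8 — count the steps: 2 stops.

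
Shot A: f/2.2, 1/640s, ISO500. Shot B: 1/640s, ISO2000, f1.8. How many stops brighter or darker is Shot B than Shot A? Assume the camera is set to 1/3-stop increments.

Aperture: f/2.2 → f/2 → f/1.8 — 2/3 stop larger aperture (brighter).
Shutter speed: unchanged.
ISO: 500 → 640 → 800 → 1000 → 1250 → 1600 → 2000 — 2 stops raised (brighter).
Net: +2/3 +2 = +2 2/3 stops.

2 2/3 stops brighter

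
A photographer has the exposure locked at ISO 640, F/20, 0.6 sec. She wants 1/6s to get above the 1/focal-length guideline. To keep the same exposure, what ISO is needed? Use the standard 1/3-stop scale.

Shutter speed: 0.6 → 0.5 → 0.4 → 0.3 → 1/4 → 1/5 → 1/6 — 2 stops faster (darker).
Need 2 stops brighter from the ISO: 640 → 800 → 1000 → 1250 → 1600 → 2000 → 2500.

ISO 2500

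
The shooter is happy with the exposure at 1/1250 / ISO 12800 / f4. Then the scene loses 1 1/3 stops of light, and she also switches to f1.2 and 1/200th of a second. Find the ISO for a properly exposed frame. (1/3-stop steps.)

Scene light: 1 1/3 stops darker.
Aperture: f/4 → f/3.5 → f/3.2 → f/2.8 → f/2.5 → f/2.2 → f/2 → f/1.8 → f/1.6 → f/1.4 → f/1.2 — 3 1/3 stops wider (brighter).
Shutter speed: 1/1250 → 1/1000 → 1/800 → 1/640 → 1/500 → 1/400 → 1/320 → 1/250 → 1/200 — 2 2/3 stops longer (brighter).
Net so far: 4 2/3 stops brighter. ISO: 12800 → 10000 → 8000 → 6400 → 5000 → 4000 → 3200 → 2500 → 2000 → 1600 → 1250 → 1000 → 800 → 640 → 500.

ISO 500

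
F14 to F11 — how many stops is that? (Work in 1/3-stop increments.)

f/14 → f/13 → f/11 — count the steps: 2 third-stops = 2/3 stop.

2/3 stop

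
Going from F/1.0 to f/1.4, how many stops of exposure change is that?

f/1.0 → f/1.4 — count the steps: 1 stop.

1 stop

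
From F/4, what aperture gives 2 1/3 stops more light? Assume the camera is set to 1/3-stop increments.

Aperture: f/4 → f/3.5 → f/3.2 → f/2.8 → f/2.5 → f/2.2 → f/2 → f/1.8 — 2 1/3 stops wider (brighter).

f/1.8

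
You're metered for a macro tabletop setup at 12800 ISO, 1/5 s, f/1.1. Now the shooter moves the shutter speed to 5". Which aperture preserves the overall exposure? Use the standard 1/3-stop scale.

Shutter speed: 1/5 → 1/4 → 0.3 → 0.4 → 0.5 → 0.6 → 0.8 → 1 → 1.3 → 1.6 → 2 → 2.5 → 3.2 → 4 → 5 — 4 2/3 stops slower (brighter).
Need 4 2/3 stops darker from the aperture: f/1.1 → f/1.2 → f/1.4 → f/1.6 → f/1.8 → f/2 → f/2.2 → f/2.5 → f/2.8 → f/3.2 → f/3.5 → f/4 → f/4.5 → f/5 → f/5.6.

f/5.6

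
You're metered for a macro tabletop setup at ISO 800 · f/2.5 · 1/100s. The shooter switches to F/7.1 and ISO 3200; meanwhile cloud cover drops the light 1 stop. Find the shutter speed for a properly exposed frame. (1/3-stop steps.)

1/25s

Scene light: 1 stop darker.
Aperture: f/2.5 → f/2.8 → f/3.2 → f/3.5 → f/4 → f/4.5 → f/5 → f/5.6 → f/6.3 → f/7.1 — 3 stops narrower (darker).
ISO: 800 → 1000 → 1250 → 1600 → 2000 → 2500 → 3200 — 2 stops raised (brighter).
Net so far: 2 stops darker. Shutter speed: 1/100 → 1/80 → 1/60 → 1/50 → 1/40 → 1/30 → 1/25.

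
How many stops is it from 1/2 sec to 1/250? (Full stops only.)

7 stops

1/2 → 1/4 → 1/8 → 1/15 → 1/30 → 1/60 → 1/125 → 1/250 — count the steps: 7 stops.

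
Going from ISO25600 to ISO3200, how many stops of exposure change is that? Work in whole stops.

25600 → 12800 → 6400 → 3200 — count the steps: 3 stops.

3 stops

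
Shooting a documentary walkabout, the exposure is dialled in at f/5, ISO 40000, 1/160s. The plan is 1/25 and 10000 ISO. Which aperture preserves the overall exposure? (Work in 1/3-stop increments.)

f/6.3

Shutter speed: 1/160 → 1/125 → 1/100 → 1/80 → 1/60 → 1/50 → 1/40 → 1/30 → 1/25 — 2 2/3 stops longer (brighter).
ISO: 40000 → 32000 → 25600 → 20000 → 16000 → 12800 → 10000 — 2 stops lower (darker).
Net change so far: 2/3 stop brighter. Offset with the aperture: f/5 → f/5.6 → f/6.3.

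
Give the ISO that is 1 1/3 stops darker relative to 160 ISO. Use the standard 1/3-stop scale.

ISO 64

ISO: 160 → 125 → 100 → 80 → 64 — 1 1/3 stops lower (darker).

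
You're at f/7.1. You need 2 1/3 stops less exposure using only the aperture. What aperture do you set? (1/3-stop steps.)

Aperture: f/7.1 → f/8 → f/9 → f/10 → f/11 → f/13 → f/14 → f/16 — 2 1/3 stops stopped down (darker).

f/16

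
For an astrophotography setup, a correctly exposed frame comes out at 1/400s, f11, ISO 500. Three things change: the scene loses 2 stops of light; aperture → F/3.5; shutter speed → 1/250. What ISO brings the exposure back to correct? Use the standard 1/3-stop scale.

Scene light: 2 stops darker.
Aperture: f/11 → f/10 → f/9 → f/8 → f/7.1 → f/6.3 → f/5.6 → f/5 → f/4.5 → f/4 → f/3.5 — 3 1/3 stops opened up (brighter).
Shutter speed: 1/400 → 1/320 → 1/250 — 2/3 stop slower (brighter).
Net so far: 2 stops brighter. ISO: 500 → 400 → 320 → 250 → 200 → 160 → 125.

ISO 125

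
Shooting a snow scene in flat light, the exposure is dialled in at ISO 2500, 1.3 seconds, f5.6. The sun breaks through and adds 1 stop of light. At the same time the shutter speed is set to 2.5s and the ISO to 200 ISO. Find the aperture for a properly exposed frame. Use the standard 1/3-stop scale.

f/3.2

Scene light: 1 stop brighter.
Shutter speed: 1.3 → 1.6 → 2 → 2.5 — 1 stop slower (brighter).
ISO: 2500 → 2000 → 1600 → 1250 → 1000 → 800 → 640 → 500 → 400 → 320 → 250 → 200 — 3 2/3 stops lower (darker).
Net so far: 1 2/3 stops darker. Aperture: f/5.6 → f/5 → f/4.5 → f/4 → f/3.5 → f/3.2.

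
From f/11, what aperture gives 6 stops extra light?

f/1.4

Aperture: f/11 → f/8 → f/5.6 → f/4 → f/2.8 → f/2 → f/1.4 — 6 stops opened up (brighter).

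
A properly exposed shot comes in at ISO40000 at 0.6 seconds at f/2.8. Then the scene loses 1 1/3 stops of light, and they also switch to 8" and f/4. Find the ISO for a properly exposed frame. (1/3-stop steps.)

Scene light: 1 1/3 stops darker.
Shutter speed: 0.6 → 0.8 → 1 → 1.3 → 1.6 → 2 → 2.5 → 3.2 → 4 → 5 → 6 → 8 — 3 2/3 stops slower (brighter).
Aperture: f/2.8 → f/3.2 → f/3.5 → f/4 — 1 stop narrower (darker).
Net so far: 1 1/3 stops brighter. ISO: 40000 → 32000 → 25600 → 20000 → 16000.

ISO 16000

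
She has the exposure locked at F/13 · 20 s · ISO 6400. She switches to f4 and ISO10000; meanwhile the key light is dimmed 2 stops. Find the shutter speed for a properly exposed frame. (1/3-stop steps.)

5 s

Scene light: 2 stops darker.
Aperture: f/13 → f/11 → f/10 → f/9 → f/8 → f/7.1 → f/6.3 → f/5.6 → f/5 → f/4.5 → f/4 — 3 1/3 stops opened up (brighter).
ISO: 6400 → 8000 → 10000 — 2/3 stop raised (brighter).
Net so far: 2 stops brighter. Shutter speed: 20 → 15 → 13 → 10 → 8 → 6 → 5.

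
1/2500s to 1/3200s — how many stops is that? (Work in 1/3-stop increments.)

1/3 stop

1/2500 → 1/3200 — count the steps: 1 third-stops = 1/3 stop.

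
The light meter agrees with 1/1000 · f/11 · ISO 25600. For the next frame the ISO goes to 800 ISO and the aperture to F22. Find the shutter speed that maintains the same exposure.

1/8s

ISO: 25600 → 12800 → 6400 → 3200 → 1600 → 800 — 5 stops lower (darker).
Aperture: f/11 → f/16 → f/22 — 2 stops stopped down (darker).
Net change so far: 7 stops darker. Offset with the shutter speed: 1/1000 → 1/500 → 1/250 → 1/125 → 1/60 → 1/30 → 1/15 → 1/8.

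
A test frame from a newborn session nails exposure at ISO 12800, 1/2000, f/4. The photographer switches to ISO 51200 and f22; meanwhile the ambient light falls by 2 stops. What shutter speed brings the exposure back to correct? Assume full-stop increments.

1/60s

Scene light: 2 stops darker.
ISO: 12800 → 25600 → 51200 — 2 stops higher (brighter).
Aperture: f/4 → f/5.6 → f/8 → f/11 → f/16 → f/22 — 5 stops stopped down (darker).
Net so far: 5 stops darker. Shutter speed: 1/2000 → 1/1000 → 1/500 → 1/250 → 1/125 → 1/60.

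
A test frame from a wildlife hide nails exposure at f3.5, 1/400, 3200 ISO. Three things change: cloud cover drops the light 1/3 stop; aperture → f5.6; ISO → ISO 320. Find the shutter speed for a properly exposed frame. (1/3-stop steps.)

1/13s

Scene light: 1/3 stop darker.
Aperture: f/3.5 → f/4 → f/4.5 → f/5 → f/5.6 — 1 1/3 stops narrower (darker).
ISO: 3200 → 2500 → 2000 → 1600 → 1250 → 1000 → 800 → 640 → 500 → 400 → 320 — 3 1/3 stops dropped (darker).
Net so far: 5 stops darker. Shutter speed: 1/400 → 1/320 → 1/250 → 1/200 → 1/160 → 1/125 → 1/100 → 1/80 → 1/60 → 1/50 → 1/40 → 1/30 → 1/25 → 1/20 → 1/15 → 1/13.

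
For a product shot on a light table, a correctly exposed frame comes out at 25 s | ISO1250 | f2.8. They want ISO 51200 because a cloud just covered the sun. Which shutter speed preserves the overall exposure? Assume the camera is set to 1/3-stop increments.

ISO: 1250 → 1600 → 2000 → 2500 → 3200 → 4000 → 5000 → 6400 → 8000 → 10000 → 12800 → 16000 → 20000 → 25600 → 32000 → 40000 → 51200 — 5 1/3 stops higher (brighter).
Need 5 1/3 stops darker from the shutter speed: 25 → 20 → 15 → 13 → 10 → 8 → 6 → 5 → 4 → 3.2 → 2.5 → 2 → 1.6 → 1.3 → 1 → 0.8 → 0.6.

0.6 s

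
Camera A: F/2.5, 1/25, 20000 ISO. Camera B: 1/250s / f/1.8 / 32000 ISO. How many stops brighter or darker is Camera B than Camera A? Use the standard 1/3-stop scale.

Aperture: f/2.5 → f/2.2 → f/2 → f/1.8 — 1 stop wider (brighter).
Shutter speed: 1/25 → 1/30 → 1/40 → 1/50 → 1/60 → 1/80 → 1/100 → 1/125 → 1/160 → 1/200 → 1/250 — 3 1/3 stops shorter (darker).
ISO: 20000 → 25600 → 32000 — 2/3 stop raised (brighter).
Net: +1 −3 1/3 +2/3 = −1 2/3 stops.

1 2/3 stops darker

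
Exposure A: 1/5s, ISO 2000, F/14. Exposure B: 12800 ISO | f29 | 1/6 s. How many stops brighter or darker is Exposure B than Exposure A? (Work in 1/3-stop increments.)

Aperture: f/14 → f/16 → f/18 → f/20 → f/22 → f/25 → f/29 — 2 stops narrower (darker).
Shutter speed: 1/5 → 1/6 — 1/3 stop faster (darker).
ISO: 2000 → 2500 → 3200 → 4000 → 5000 → 6400 → 8000 → 10000 → 12800 — 2 2/3 stops higher (brighter).
Net: −2 −1/3 +2 2/3 = +1/3 stops.

1/3 stop brighter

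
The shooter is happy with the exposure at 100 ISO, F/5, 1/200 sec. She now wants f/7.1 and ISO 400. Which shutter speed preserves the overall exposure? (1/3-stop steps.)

Aperture: f/5 → f/5.6 → f/6.3 → f/7.1 — 1 stop smaller aperture (darker).
ISO: 100 → 125 → 160 → 200 → 250 → 320 → 400 — 2 stops higher (brighter).
Net change so far: 1 stop brighter. Offset with the shutter speed: 1/200 → 1/250 → 1/320 → 1/400.

1/400s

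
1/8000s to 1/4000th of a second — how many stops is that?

1 stop

1/8000 → 1/4000 — count the steps: 1 stop.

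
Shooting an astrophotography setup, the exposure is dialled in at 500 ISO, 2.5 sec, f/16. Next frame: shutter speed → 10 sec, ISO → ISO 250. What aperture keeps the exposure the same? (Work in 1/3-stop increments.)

f/22

Shutter speed: 2.5 → 3.2 → 4 → 5 → 6 → 8 → 10 — 2 stops slower (brighter).
ISO: 500 → 400 → 320 → 250 — 1 stop lower (darker).
Net change so far: 1 stop brighter. Offset with the aperture: f/16 → f/18 → f/20 → f/22.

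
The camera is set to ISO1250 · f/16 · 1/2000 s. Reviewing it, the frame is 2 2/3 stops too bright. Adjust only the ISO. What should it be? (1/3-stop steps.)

ISO 200

Overexposed by 2 2/3 stops → need 2 2/3 stops darker.
ISO: 1250 → 1000 → 800 → 640 → 500 → 400 → 320 → 250 → 200.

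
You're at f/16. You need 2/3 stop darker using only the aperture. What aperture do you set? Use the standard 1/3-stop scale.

f/20

Aperture: f/16 → f/18 → f/20 — 2/3 stop smaller aperture (darker).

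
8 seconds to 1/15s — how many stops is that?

8 → 4 → 2 → 1 → 1/2 → 1/4 → 1/8 → 1/15 — count the steps: 7 stops.

7 stops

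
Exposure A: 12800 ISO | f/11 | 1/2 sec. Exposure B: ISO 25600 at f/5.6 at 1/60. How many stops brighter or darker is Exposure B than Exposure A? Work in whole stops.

2 stops darker

Aperture: f/11 → f/8 → f/5.6 — 2 stops opened up (brighter).
Shutter speed: 1/2 → 1/4 → 1/8 → 1/15 → 1/30 → 1/60 — 5 stops shorter (darker).
ISO: 12800 → 25600 — 1 stop higher (brighter).
Net: +2 −5 +1 = −2 stops.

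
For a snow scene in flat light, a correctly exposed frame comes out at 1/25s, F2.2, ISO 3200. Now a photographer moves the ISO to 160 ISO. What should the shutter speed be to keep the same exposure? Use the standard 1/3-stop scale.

ISO: 3200 → 2500 → 2000 → 1600 → 1250 → 1000 → 800 → 640 → 500 → 400 → 320 → 250 → 200 → 160 — 4 1/3 stops lower (darker).
Need 4 1/3 stops brighter from the shutter speed: 1/25 → 1/20 → 1/15 → 1/13 → 1/10 → 1/8 → 1/6 → 1/5 → 1/4 → 0.3 → 0.4 → 0.5 → 0.6 → 0.8.

0.8 s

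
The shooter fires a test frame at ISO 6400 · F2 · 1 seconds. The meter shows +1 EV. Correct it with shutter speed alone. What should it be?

Overexposed by 1 stop → need 1 stop darker.
Shutter speed: 1 → 1/2.

1/2s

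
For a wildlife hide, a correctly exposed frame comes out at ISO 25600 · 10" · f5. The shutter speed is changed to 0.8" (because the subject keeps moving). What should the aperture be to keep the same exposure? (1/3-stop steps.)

Shutter speed: 10 → 8 → 6 → 5 → 4 → 3.2 → 2.5 → 2 → 1.6 → 1.3 → 1 → 0.8 — 3 2/3 stops shorter (darker).
Need 3 2/3 stops brighter from the aperture: f/5 → f/4.5 → f/4 → f/3.5 → f/3.2 → f/2.8 → f/2.5 → f/2.2 → f/2 → f/1.8 → f/1.6 → f/1.4.

f/1.4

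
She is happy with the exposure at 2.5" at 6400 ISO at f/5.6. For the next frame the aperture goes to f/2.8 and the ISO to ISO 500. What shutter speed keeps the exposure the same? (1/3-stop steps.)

8 s

Aperture: f/5.6 → f/5 → f/4.5 → f/4 → f/3.5 → f/3.2 → f/2.8 — 2 stops wider (brighter).
ISO: 6400 → 5000 → 4000 → 3200 → 2500 → 2000 → 1600 → 1250 → 1000 → 800 → 640 → 500 — 3 2/3 stops dropped (darker).
Net change so far: 1 2/3 stops darker. Offset with the shutter speed: 2.5 → 3.2 → 4 → 5 → 6 → 8.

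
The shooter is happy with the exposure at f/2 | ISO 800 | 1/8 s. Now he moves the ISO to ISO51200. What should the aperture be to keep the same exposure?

f/16

ISO: 800 → 1600 → 3200 → 6400 → 12800 → 25600 → 51200 — 6 stops raised (brighter).
Need 6 stops darker from the aperture: f/2 → f/2.8 → f/4 → f/5.6 → f/8 → f/11 → f/16.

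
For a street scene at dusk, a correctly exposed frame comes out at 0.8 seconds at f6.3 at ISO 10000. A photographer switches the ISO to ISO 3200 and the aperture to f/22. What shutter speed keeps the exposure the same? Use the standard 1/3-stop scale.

30 s

ISO: 10000 → 8000 → 6400 → 5000 → 4000 → 3200 — 1 2/3 stops dropped (darker).
Aperture: f/6.3 → f/7.1 → f/8 → f/9 → f/10 → f/11 → f/13 → f/14 → f/16 → f/18 → f/20 → f/22 — 3 2/3 stops smaller aperture (darker).
Net change so far: 5 1/3 stops darker. Offset with the shutter speed: 0.8 → 1 → 1.3 → 1.6 → 2 → 2.5 → 3.2 → 4 → 5 → 6 → 8 → 10 → 13 → 15 → 20 → 25 → 30.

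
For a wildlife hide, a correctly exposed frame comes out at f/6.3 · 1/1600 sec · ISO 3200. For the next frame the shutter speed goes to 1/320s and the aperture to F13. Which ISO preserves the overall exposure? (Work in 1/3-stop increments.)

ISO 2500

Shutter speed: 1/1600 → 1/1250 → 1/1000 → 1/800 → 1/640 → 1/500 → 1/400 → 1/320 — 2 1/3 stops longer (brighter).
Aperture: f/6.3 → f/7.1 → f/8 → f/9 → f/10 → f/11 → f/13 — 2 stops narrower (darker).
Net change so far: 1/3 stop brighter. Offset with the ISO: 3200 → 2500.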